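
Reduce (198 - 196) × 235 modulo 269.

201

198 - 196 = 2
2 × 235 = 470 ≡ 201 (mod 269)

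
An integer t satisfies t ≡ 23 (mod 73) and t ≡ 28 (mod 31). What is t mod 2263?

1702

73⁻¹ mod 31: 73·17 ≡ 1 (mod 31), so 73⁻¹ ≡ 17.
t = 23 + 73·((28 − 23)·17 mod 31) = 23 + 73·23 = 1702.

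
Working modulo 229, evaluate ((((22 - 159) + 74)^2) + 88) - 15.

149

22 - 159 = -137 ≡ 92 (mod 229)
92 + 74 = 166
(166)^2 ≡ 76 (mod 229)
76 + 88 = 164
164 - 15 = 149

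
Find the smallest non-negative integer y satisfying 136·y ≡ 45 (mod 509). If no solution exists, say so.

296

gcd(136, 509) = 1, so a unique solution mod 509 exists.
136⁻¹ ≡ 131 (mod 509).
y ≡ 131·45 ≡ 296 (mod 509).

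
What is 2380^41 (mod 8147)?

182

Compute successive squares:
41 in binary is 101001, i.e. 41 = 32 + 8 + 1.
2380^1 ≡ 2380 (mod 8147)
2380^2 ≡ 2380^2 = 5664400 ≡ 2235 (mod 8147)
2380^4 ≡ 2235^2 = 4995225 ≡ 1114 (mod 8147)
2380^8 ≡ 1114^2 = 1240996 ≡ 2652 (mod 8147)
2380^16 ≡ 2652^2 = 7033104 ≡ 2243 (mod 8147)
2380^32 ≡ 2243^2 = 5031049 ≡ 4350 (mod 8147)
2380^41 = 2380^32 * 2380^8 * 2380^1 ≡ 4350 * 2652 * 2380 (mod 8147).
Accumulate the product:
4350 * 2652 = 11536200 ≡ 48
48 * 2380 = 114240 ≡ 182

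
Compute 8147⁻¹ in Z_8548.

8548 = 1·8147 + 401
8147 = 20·401 + 127
401 = 3·127 + 20
127 = 6·20 + 7
20 = 2·7 + 6
7 = 1·6 + 1
6 = 6·1 + 0
gcd(8147, 8548) = 1, so the inverse exists.
Bézout: 1 = −1219·8548 + 1279·8147.
So 8147⁻¹ ≡ 1279 (mod 8548).

1279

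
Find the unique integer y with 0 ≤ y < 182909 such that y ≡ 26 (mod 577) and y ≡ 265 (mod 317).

164471

577⁻¹ mod 317: 577×228 ≡ 1 (mod 317), so 577⁻¹ ≡ 228.
y = 26 + 577×((265 − 26)×228 mod 317) = 26 + 577×285 = 164471.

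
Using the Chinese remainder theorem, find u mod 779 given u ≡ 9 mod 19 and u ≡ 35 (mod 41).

199

19⁻¹ mod 41: 19*13 ≡ 1 (mod 41), so 19⁻¹ ≡ 13.
u = 9 + 19*((35 − 9)*13 mod 41) = 9 + 19*10 = 199.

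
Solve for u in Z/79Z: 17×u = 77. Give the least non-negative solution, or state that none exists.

51

gcd(17, 79) = 1, so a unique solution mod 79 exists.
17⁻¹ ≡ 14 (mod 79).
u ≡ 14×77 ≡ 51 (mod 79).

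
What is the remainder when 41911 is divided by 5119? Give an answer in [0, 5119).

959

41911 = 8×5119 + 959, so 41911 ≡ 959 (mod 5119).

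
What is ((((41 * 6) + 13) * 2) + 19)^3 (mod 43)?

16

41 * 6 = 246 ≡ 31 (mod 43)
31 + 13 = 44 ≡ 1 (mod 43)
1 * 2 = 2
2 + 19 = 21
(21)^3 ≡ 16 (mod 43)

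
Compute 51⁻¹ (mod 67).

46

Run the extended Euclidean algorithm:
67 = 1*51 + 16
51 = 3*16 + 3
16 = 5*3 + 1
3 = 3*1 + 0
gcd(51, 67) = 1, so the inverse exists.
Bézout: 1 = 16*67 − 21*51.
So 51⁻¹ ≡ −21 ≡ 46 (mod 67).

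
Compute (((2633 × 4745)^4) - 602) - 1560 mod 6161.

2633 × 4745 = 12493585 ≡ 5238 (mod 6161)
(5238)^4 ≡ 1046 (mod 6161)
1046 - 602 = 444
444 - 1560 = -1116 ≡ 5045 (mod 6161)

5045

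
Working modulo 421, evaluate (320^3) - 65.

242

(320)^3 ≡ 307 (mod 421)
307 - 65 = 242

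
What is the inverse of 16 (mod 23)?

13

Run the extended Euclidean algorithm:
23 = 1·16 + 7
16 = 2·7 + 2
7 = 3·2 + 1
2 = 2·1 + 0
gcd(16, 23) = 1, so the inverse exists.
Back-substitute for 1:
1 = 1·7 − 3·2
  = −3·16 + 7·7
  = 7·23 − 10·16
So 16⁻¹ ≡ −10 ≡ 13 (mod 23).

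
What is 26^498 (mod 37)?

Compute successive squares:
26^1 ≡ 26 (mod 37)
26^2 ≡ 26^2 = 676 ≡ 10 (mod 37)
26^4 ≡ 10^2 = 100 ≡ 26 (mod 37)
26^8 ≡ 26^2 = 676 ≡ 10 (mod 37)
26^16 ≡ 10^2 = 100 ≡ 26 (mod 37)
26^32 ≡ 26^2 = 676 ≡ 10 (mod 37)
26^64 ≡ 10^2 = 100 ≡ 26 (mod 37)
26^128 ≡ 26^2 = 676 ≡ 10 (mod 37)
26^256 ≡ 10^2 = 100 ≡ 26 (mod 37)
26^498 = 26^256 * 26^128 * 26^64 * 26^32 * 26^16 * 26^2 ≡ 26 * 10 * 26 * 10 * 26 * 10 (mod 37).
Accumulate the product:
26 * 10 = 260 ≡ 1
1 * 26 = 26
26 * 10 = 260 ≡ 1
1 * 26 = 26
26 * 10 = 260 ≡ 1

1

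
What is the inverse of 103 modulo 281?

251

281 = 2×103 + 75
103 = 1×75 + 28
75 = 2×28 + 19
28 = 1×19 + 9
19 = 2×9 + 1
9 = 9×1 + 0
gcd(103, 281) = 1, so the inverse exists.
Back-substitute for 1:
1 = 1×19 − 2×9
  = −2×28 + 3×19
  = 3×75 − 8×28
  = −8×103 + 11×75
  = 11×281 − 30×103
So 103⁻¹ ≡ −30 ≡ 251 (mod 281).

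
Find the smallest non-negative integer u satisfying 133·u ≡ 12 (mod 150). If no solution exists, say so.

114

gcd(133, 150) = 1, so a unique solution mod 150 exists.
133⁻¹ ≡ 97 (mod 150).
u ≡ 97·12 ≡ 114 (mod 150).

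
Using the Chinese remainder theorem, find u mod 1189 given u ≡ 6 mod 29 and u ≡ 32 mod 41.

934

29⁻¹ mod 41: 29·17 ≡ 1 (mod 41), so 29⁻¹ ≡ 17.
u = 6 + 29·((32 − 6)·17 mod 41) = 6 + 29·32 = 934.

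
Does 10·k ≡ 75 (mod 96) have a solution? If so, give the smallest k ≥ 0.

gcd(10, 96) = 2, and 2 does not divide 75.
So the congruence has no solution.

no solution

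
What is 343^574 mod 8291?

5180

Compute successive squares:
343^1 ≡ 343 (mod 8291)
343^2 ≡ 343^2 = 117649 ≡ 1575 (mod 8291)
343^4 ≡ 1575^2 = 2480625 ≡ 1616 (mod 8291)
343^8 ≡ 1616^2 = 2611456 ≡ 8082 (mod 8291)
343^16 ≡ 8082^2 = 65318724 ≡ 2226 (mod 8291)
343^32 ≡ 2226^2 = 4955076 ≡ 5349 (mod 8291)
343^64 ≡ 5349^2 = 28611801 ≡ 7851 (mod 8291)
343^128 ≡ 7851^2 = 61638201 ≡ 2907 (mod 8291)
343^256 ≡ 2907^2 = 8450649 ≡ 2120 (mod 8291)
343^512 ≡ 2120^2 = 4494400 ≡ 678 (mod 8291)
343^574 = 343^512 · 343^32 · 343^16 · 343^8 · 343^4 · 343^2 ≡ 678 · 5349 · 2226 · 8082 · 1616 · 1575 (mod 8291).
Accumulate the product:
678 · 5349 = 3626622 ≡ 3455
3455 · 2226 = 7690830 ≡ 5073
5073 · 8082 = 40999986 ≡ 991
991 · 1616 = 1601456 ≡ 1293
1293 · 1575 = 2036475 ≡ 5180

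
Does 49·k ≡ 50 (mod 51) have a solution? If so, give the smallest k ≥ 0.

gcd(49, 51) = 1, so a unique solution mod 51 exists.
49⁻¹ ≡ 25 (mod 51).
k ≡ 25·50 ≡ 26 (mod 51).

26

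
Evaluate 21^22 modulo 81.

0

By square-and-multiply:
22 in binary is 10110, i.e. 22 = 16 + 4 + 2.
21^1 ≡ 21 (mod 81)
21^2 ≡ 21^2 = 441 ≡ 36 (mod 81)
21^4 ≡ 36^2 = 1296 ≡ 0 (mod 81)
21^8 ≡ 0^2 = 0 (mod 81)
21^16 ≡ 0^2 = 0 (mod 81)
21^22 = 21^16 · 21^4 · 21^2 ≡ 0 · 0 · 36 (mod 81).
Accumulate the product:
0 · 0 = 0
0 · 36 = 0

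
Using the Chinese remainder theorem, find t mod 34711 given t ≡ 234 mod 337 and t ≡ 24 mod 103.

15062

337⁻¹ mod 103: 337*92 ≡ 1 (mod 103), so 337⁻¹ ≡ 92.
t = 234 + 337*((24 − 234)*92 mod 103) = 234 + 337*44 = 15062.
Check: 15062 mod 337 = 234, 15062 mod 103 = 24. ✓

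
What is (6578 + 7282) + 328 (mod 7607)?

6581

6578 + 7282 = 13860 ≡ 6253 (mod 7607)
6253 + 328 = 6581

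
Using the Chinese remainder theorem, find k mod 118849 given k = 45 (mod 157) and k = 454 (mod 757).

7267

157⁻¹ mod 757: 157×622 ≡ 1 (mod 757), so 157⁻¹ ≡ 622.
k = 45 + 157×((454 − 45)×622 mod 757) = 45 + 157×46 = 7267.
Check: 7267 mod 157 = 45, 7267 mod 757 = 454. ✓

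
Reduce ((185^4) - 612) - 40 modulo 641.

34

(185)^4 ≡ 45 (mod 641)
45 - 612 = -567 ≡ 74 (mod 641)
74 - 40 = 34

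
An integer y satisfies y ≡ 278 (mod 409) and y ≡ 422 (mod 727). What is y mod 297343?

50585

409⁻¹ mod 727: 409*16 ≡ 1 (mod 727), so 409⁻¹ ≡ 16.
y = 278 + 409*((422 − 278)*16 mod 727) = 278 + 409*123 = 50585.
Check: 50585 mod 409 = 278, 50585 mod 727 = 422. ✓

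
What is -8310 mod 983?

-8310 = -9·983 + 537, so -8310 ≡ 537 (mod 983).

537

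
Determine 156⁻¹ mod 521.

344

By the extended Euclidean algorithm:
521 = 3*156 + 53
156 = 2*53 + 50
53 = 1*50 + 3
50 = 16*3 + 2
3 = 1*2 + 1
2 = 2*1 + 0
gcd(156, 521) = 1, so the inverse exists.
Bézout: 1 = 53*521 − 177*156.
So 156⁻¹ ≡ −177 ≡ 344 (mod 521).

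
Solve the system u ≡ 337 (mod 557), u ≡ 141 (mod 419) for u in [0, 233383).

557⁻¹ mod 419: 557*167 ≡ 1 (mod 419), so 557⁻¹ ≡ 167.
u = 337 + 557*((141 − 337)*167 mod 419) = 337 + 557*369 = 205870.
Check: 205870 mod 557 = 337, 205870 mod 419 = 141. ✓

205870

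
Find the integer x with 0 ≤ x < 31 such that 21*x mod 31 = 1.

3

31 = 1*21 + 10
21 = 2*10 + 1
10 = 10*1 + 0
gcd(21, 31) = 1, so the inverse exists.
Back-substitute for 1:
1 = 1*21 − 2*10
  = −2*31 + 3*21
So 21⁻¹ ≡ 3 (mod 31).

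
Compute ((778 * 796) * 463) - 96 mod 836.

778 * 796 = 619288 ≡ 648 (mod 836)
648 * 463 = 300024 ≡ 736 (mod 836)
736 - 96 = 640

640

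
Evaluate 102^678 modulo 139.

678 in binary is 1010100110, i.e. 678 = 512 + 128 + 32 + 4 + 2.
102^1 ≡ 102 (mod 139)
102^2 ≡ 102^2 = 10404 ≡ 118 (mod 139)
102^4 ≡ 118^2 = 13924 ≡ 24 (mod 139)
102^8 ≡ 24^2 = 576 ≡ 20 (mod 139)
102^16 ≡ 20^2 = 400 ≡ 122 (mod 139)
102^32 ≡ 122^2 = 14884 ≡ 11 (mod 139)
102^64 ≡ 11^2 = 121 (mod 139)
102^128 ≡ 121^2 = 14641 ≡ 46 (mod 139)
102^256 ≡ 46^2 = 2116 ≡ 31 (mod 139)
102^512 ≡ 31^2 = 961 ≡ 127 (mod 139)
102^678 = 102^512 * 102^128 * 102^32 * 102^4 * 102^2 ≡ 127 * 46 * 11 * 24 * 118 (mod 139).
Accumulate the product:
127 * 46 = 5842 ≡ 4
4 * 11 = 44
44 * 24 = 1056 ≡ 83
83 * 118 = 9794 ≡ 64

64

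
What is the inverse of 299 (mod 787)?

Apply the Euclidean algorithm and back-substitute:
787 = 2×299 + 189
299 = 1×189 + 110
189 = 1×110 + 79
110 = 1×79 + 31
79 = 2×31 + 17
31 = 1×17 + 14
17 = 1×14 + 3
14 = 4×3 + 2
3 = 1×2 + 1
2 = 2×1 + 0
gcd(299, 787) = 1, so the inverse exists.
Bézout: 1 = 106×787 − 279×299.
So 299⁻¹ ≡ −279 ≡ 508 (mod 787).

508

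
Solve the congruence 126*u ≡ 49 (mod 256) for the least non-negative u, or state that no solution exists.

gcd(126, 256) = 2, and 2 does not divide 49.
So the congruence has no solution.

no solution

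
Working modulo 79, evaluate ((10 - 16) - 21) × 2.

10 - 16 = -6 ≡ 73 (mod 79)
73 - 21 = 52
52 × 2 = 104 ≡ 25 (mod 79)

25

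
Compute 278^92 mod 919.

By square-and-multiply:
278^1 ≡ 278 (mod 919)
278^2 ≡ 278^2 = 77284 ≡ 88 (mod 919)
278^4 ≡ 88^2 = 7744 ≡ 392 (mod 919)
278^8 ≡ 392^2 = 153664 ≡ 191 (mod 919)
278^16 ≡ 191^2 = 36481 ≡ 640 (mod 919)
278^32 ≡ 640^2 = 409600 ≡ 645 (mod 919)
278^64 ≡ 645^2 = 416025 ≡ 637 (mod 919)
278^92 = 278^64 × 278^16 × 278^8 × 278^4 ≡ 637 × 640 × 191 × 392 (mod 919).
Accumulate the product:
637 × 640 = 407680 ≡ 563
563 × 191 = 107533 ≡ 10
10 × 392 = 3920 ≡ 244

244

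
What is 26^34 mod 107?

34 in binary is 100010, i.e. 34 = 32 + 2.
26^1 ≡ 26 (mod 107)
26^2 ≡ 26^2 = 676 ≡ 34 (mod 107)
26^4 ≡ 34^2 = 1156 ≡ 86 (mod 107)
26^8 ≡ 86^2 = 7396 ≡ 13 (mod 107)
26^16 ≡ 13^2 = 169 ≡ 62 (mod 107)
26^32 ≡ 62^2 = 3844 ≡ 99 (mod 107)
26^34 = 26^32 · 26^2 ≡ 99 · 34 (mod 107).
99 · 34 = 3366 ≡ 49 (mod 107).

49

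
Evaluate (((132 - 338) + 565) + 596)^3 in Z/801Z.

132 - 338 = -206 ≡ 595 (mod 801)
595 + 565 = 1160 ≡ 359 (mod 801)
359 + 596 = 955 ≡ 154 (mod 801)
(154)^3 ≡ 505 (mod 801)

505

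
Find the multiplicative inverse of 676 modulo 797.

494

Run the extended Euclidean algorithm:
797 = 1·676 + 121
676 = 5·121 + 71
121 = 1·71 + 50
71 = 1·50 + 21
50 = 2·21 + 8
21 = 2·8 + 5
8 = 1·5 + 3
5 = 1·3 + 2
3 = 1·2 + 1
2 = 2·1 + 0
gcd(676, 797) = 1, so the inverse exists.
Bézout: 1 = 257·797 − 303·676.
So 676⁻¹ ≡ −303 ≡ 494 (mod 797).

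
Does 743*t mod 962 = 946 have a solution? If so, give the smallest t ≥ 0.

44

gcd(743, 962) = 1, so a unique solution mod 962 exists.
743⁻¹ ≡ 839 (mod 962).
t ≡ 839*946 ≡ 44 (mod 962).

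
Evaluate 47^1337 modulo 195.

1337 in binary is 10100111001, i.e. 1337 = 1024 + 256 + 32 + 16 + 8 + 1.
47^1 ≡ 47 (mod 195)
47^2 ≡ 47^2 = 2209 ≡ 64 (mod 195)
47^4 ≡ 64^2 = 4096 ≡ 1 (mod 195)
47^8 ≡ 1^2 = 1 (mod 195)
47^16 ≡ 1^2 = 1 (mod 195)
47^32 ≡ 1^2 = 1 (mod 195)
47^64 ≡ 1^2 = 1 (mod 195)
47^128 ≡ 1^2 = 1 (mod 195)
47^256 ≡ 1^2 = 1 (mod 195)
47^512 ≡ 1^2 = 1 (mod 195)
47^1024 ≡ 1^2 = 1 (mod 195)
47^1337 = 47^1024 * 47^256 * 47^32 * 47^16 * 47^8 * 47^1 ≡ 1 * 1 * 1 * 1 * 1 * 47 (mod 195).
Accumulate the product:
1 * 1 = 1
1 * 1 = 1
1 * 1 = 1
1 * 1 = 1
1 * 47 = 47

47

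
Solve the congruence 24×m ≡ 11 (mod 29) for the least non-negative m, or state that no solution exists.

21

gcd(24, 29) = 1, so a unique solution mod 29 exists.
24⁻¹ ≡ 23 (mod 29).
m ≡ 23×11 ≡ 21 (mod 29).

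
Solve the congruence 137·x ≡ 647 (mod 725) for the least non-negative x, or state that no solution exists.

481

gcd(137, 725) = 1, so a unique solution mod 725 exists.
137⁻¹ ≡ 598 (mod 725).
x ≡ 598·647 ≡ 481 (mod 725).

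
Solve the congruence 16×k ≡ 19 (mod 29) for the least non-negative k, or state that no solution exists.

3

gcd(16, 29) = 1, so a unique solution mod 29 exists.
16⁻¹ ≡ 20 (mod 29).
k ≡ 20×19 ≡ 3 (mod 29).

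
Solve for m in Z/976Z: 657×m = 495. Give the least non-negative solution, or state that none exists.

gcd(657, 976) = 1, so a unique solution mod 976 exists.
657⁻¹ ≡ 257 (mod 976).
m ≡ 257×495 ≡ 335 (mod 976).

335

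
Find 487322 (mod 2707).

487322 = 180×2707 + 62, so 487322 ≡ 62 (mod 2707).

62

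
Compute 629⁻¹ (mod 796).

Run the extended Euclidean algorithm:
796 = 1×629 + 167
629 = 3×167 + 128
167 = 1×128 + 39
128 = 3×39 + 11
39 = 3×11 + 6
11 = 1×6 + 5
6 = 1×5 + 1
5 = 5×1 + 0
gcd(629, 796) = 1, so the inverse exists.
Bézout: 1 = 113×796 − 143×629.
So 629⁻¹ ≡ −143 ≡ 653 (mod 796).

653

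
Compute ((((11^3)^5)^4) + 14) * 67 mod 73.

(11)^3 ≡ 17 (mod 73)
(17)^5 ≡ 7 (mod 73)
(7)^4 ≡ 65 (mod 73)
65 + 14 = 79 ≡ 6 (mod 73)
6 * 67 = 402 ≡ 37 (mod 73)

37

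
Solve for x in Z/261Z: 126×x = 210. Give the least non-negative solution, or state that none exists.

gcd(126, 261) = 9, and 9 does not divide 210.
So the congruence has no solution.

no solution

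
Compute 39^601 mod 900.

Compute successive squares:
601 in binary is 1001011001, i.e. 601 = 512 + 64 + 16 + 8 + 1.
39^1 ≡ 39 (mod 900)
39^2 ≡ 39^2 = 1521 ≡ 621 (mod 900)
39^4 ≡ 621^2 = 385641 ≡ 441 (mod 900)
39^8 ≡ 441^2 = 194481 ≡ 81 (mod 900)
39^16 ≡ 81^2 = 6561 ≡ 261 (mod 900)
39^32 ≡ 261^2 = 68121 ≡ 621 (mod 900)
39^64 ≡ 621^2 = 385641 ≡ 441 (mod 900)
39^128 ≡ 441^2 = 194481 ≡ 81 (mod 900)
39^256 ≡ 81^2 = 6561 ≡ 261 (mod 900)
39^512 ≡ 261^2 = 68121 ≡ 621 (mod 900)
39^601 = 39^512 · 39^64 · 39^16 · 39^8 · 39^1 ≡ 621 · 441 · 261 · 81 · 39 (mod 900).
Accumulate the product:
621 · 441 = 273861 ≡ 261
261 · 261 = 68121 ≡ 621
621 · 81 = 50301 ≡ 801
801 · 39 = 31239 ≡ 639

639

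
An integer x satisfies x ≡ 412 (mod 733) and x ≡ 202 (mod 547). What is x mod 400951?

322932

733⁻¹ mod 547: 733*50 ≡ 1 (mod 547), so 733⁻¹ ≡ 50.
x = 412 + 733*((202 − 412)*50 mod 547) = 412 + 733*440 = 322932.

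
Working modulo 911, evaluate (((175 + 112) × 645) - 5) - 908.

175 + 112 = 287
287 × 645 = 185115 ≡ 182 (mod 911)
182 - 5 = 177
177 - 908 = -731 ≡ 180 (mod 911)

180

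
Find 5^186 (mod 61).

Using repeated squaring:
186 in binary is 10111010, i.e. 186 = 128 + 32 + 16 + 8 + 2.
5^1 ≡ 5 (mod 61)
5^2 ≡ 5^2 = 25 (mod 61)
5^4 ≡ 25^2 = 625 ≡ 15 (mod 61)
5^8 ≡ 15^2 = 225 ≡ 42 (mod 61)
5^16 ≡ 42^2 = 1764 ≡ 56 (mod 61)
5^32 ≡ 56^2 = 3136 ≡ 25 (mod 61)
5^64 ≡ 25^2 = 625 ≡ 15 (mod 61)
5^128 ≡ 15^2 = 225 ≡ 42 (mod 61)
5^186 = 5^128 * 5^32 * 5^16 * 5^8 * 5^2 ≡ 42 * 25 * 56 * 42 * 25 (mod 61).
Accumulate the product:
42 * 25 = 1050 ≡ 13
13 * 56 = 728 ≡ 57
57 * 42 = 2394 ≡ 15
15 * 25 = 375 ≡ 9

9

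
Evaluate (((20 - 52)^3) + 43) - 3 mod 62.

8

20 - 52 = -32 ≡ 30 (mod 62)
(30)^3 ≡ 30 (mod 62)
30 + 43 = 73 ≡ 11 (mod 62)
11 - 3 = 8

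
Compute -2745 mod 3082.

-2745 = -1·3082 + 337, so -2745 ≡ 337 (mod 3082).

337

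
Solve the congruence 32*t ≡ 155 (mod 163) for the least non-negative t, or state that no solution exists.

122

gcd(32, 163) = 1, so a unique solution mod 163 exists.
32⁻¹ ≡ 107 (mod 163).
t ≡ 107*155 ≡ 122 (mod 163).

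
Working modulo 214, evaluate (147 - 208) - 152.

147 - 208 = -61 ≡ 153 (mod 214)
153 - 152 = 1

1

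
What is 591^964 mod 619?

319

By square-and-multiply:
591^1 ≡ 591 (mod 619)
591^2 ≡ 591^2 = 349281 ≡ 165 (mod 619)
591^4 ≡ 165^2 = 27225 ≡ 608 (mod 619)
591^8 ≡ 608^2 = 369664 ≡ 121 (mod 619)
591^16 ≡ 121^2 = 14641 ≡ 404 (mod 619)
591^32 ≡ 404^2 = 163216 ≡ 419 (mod 619)
591^64 ≡ 419^2 = 175561 ≡ 384 (mod 619)
591^128 ≡ 384^2 = 147456 ≡ 134 (mod 619)
591^256 ≡ 134^2 = 17956 ≡ 5 (mod 619)
591^512 ≡ 5^2 = 25 (mod 619)
591^964 = 591^512 × 591^256 × 591^128 × 591^64 × 591^4 ≡ 25 × 5 × 134 × 384 × 608 (mod 619).
Accumulate the product:
25 × 5 = 125
125 × 134 = 16750 ≡ 37
37 × 384 = 14208 ≡ 590
590 × 608 = 358720 ≡ 319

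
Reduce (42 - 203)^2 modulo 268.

42 - 203 = -161 ≡ 107 (mod 268)
(107)^2 ≡ 193 (mod 268)

193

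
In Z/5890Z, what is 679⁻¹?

1839

5890 = 8·679 + 458
679 = 1·458 + 221
458 = 2·221 + 16
221 = 13·16 + 13
16 = 1·13 + 3
13 = 4·3 + 1
3 = 3·1 + 0
gcd(679, 5890) = 1, so the inverse exists.
Back-substitute for 1:
1 = 1·13 − 4·3
  = −4·16 + 5·13
  = 5·221 − 69·16
  = −69·458 + 143·221
  = 143·679 − 212·458
  = −212·5890 + 1839·679
So 679⁻¹ ≡ 1839 (mod 5890).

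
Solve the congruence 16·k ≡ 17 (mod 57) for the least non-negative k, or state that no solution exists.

26

gcd(16, 57) = 1, so a unique solution mod 57 exists.
16⁻¹ ≡ 25 (mod 57).
k ≡ 25·17 ≡ 26 (mod 57).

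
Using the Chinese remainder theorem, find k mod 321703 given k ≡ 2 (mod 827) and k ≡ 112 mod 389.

827⁻¹ mod 389: 827*262 ≡ 1 (mod 389), so 827⁻¹ ≡ 262.
k = 2 + 827*((112 − 2)*262 mod 389) = 2 + 827*34 = 28120.
Check: 28120 mod 827 = 2, 28120 mod 389 = 112. ✓

28120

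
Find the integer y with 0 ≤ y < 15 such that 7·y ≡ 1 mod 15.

13

Run the extended Euclidean algorithm:
15 = 2·7 + 1
7 = 7·1 + 0
gcd(7, 15) = 1, so the inverse exists.
Back-substitute for 1:
1 = 1·15 − 2·7
So 7⁻¹ ≡ −2 ≡ 13 (mod 15).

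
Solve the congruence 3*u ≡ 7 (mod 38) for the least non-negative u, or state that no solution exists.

15

gcd(3, 38) = 1, so a unique solution mod 38 exists.
3⁻¹ ≡ 13 (mod 38).
u ≡ 13*7 ≡ 15 (mod 38).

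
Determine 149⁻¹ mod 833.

123

Apply the Euclidean algorithm and back-substitute:
833 = 5*149 + 88
149 = 1*88 + 61
88 = 1*61 + 27
61 = 2*27 + 7
27 = 3*7 + 6
7 = 1*6 + 1
6 = 6*1 + 0
gcd(149, 833) = 1, so the inverse exists.
Bézout: 1 = −22*833 + 123*149.
So 149⁻¹ ≡ 123 (mod 833).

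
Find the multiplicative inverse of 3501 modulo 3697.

3697 = 1×3501 + 196
3501 = 17×196 + 169
196 = 1×169 + 27
169 = 6×27 + 7
27 = 3×7 + 6
7 = 1×6 + 1
6 = 6×1 + 0
gcd(3501, 3697) = 1, so the inverse exists.
Bézout: 1 = −518×3697 + 547×3501.
So 3501⁻¹ ≡ 547 (mod 3697).

547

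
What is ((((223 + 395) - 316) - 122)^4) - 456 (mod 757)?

392

223 + 395 = 618
618 - 316 = 302
302 - 122 = 180
(180)^4 ≡ 91 (mod 757)
91 - 456 = -365 ≡ 392 (mod 757)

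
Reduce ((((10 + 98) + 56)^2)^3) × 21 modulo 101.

87

10 + 98 = 108 ≡ 7 (mod 101)
7 + 56 = 63
(63)^2 ≡ 30 (mod 101)
(30)^3 ≡ 33 (mod 101)
33 × 21 = 693 ≡ 87 (mod 101)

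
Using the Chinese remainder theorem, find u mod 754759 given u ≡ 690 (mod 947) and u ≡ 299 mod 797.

947⁻¹ mod 797: 947*356 ≡ 1 (mod 797), so 947⁻¹ ≡ 356.
u = 690 + 947*((299 − 690)*356 mod 797) = 690 + 947*279 = 264903.
Check: 264903 mod 947 = 690, 264903 mod 797 = 299. ✓

264903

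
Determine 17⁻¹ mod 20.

Run the extended Euclidean algorithm:
20 = 1*17 + 3
17 = 5*3 + 2
3 = 1*2 + 1
2 = 2*1 + 0
gcd(17, 20) = 1, so the inverse exists.
Bézout: 1 = 6*20 − 7*17.
So 17⁻¹ ≡ −7 ≡ 13 (mod 20).

13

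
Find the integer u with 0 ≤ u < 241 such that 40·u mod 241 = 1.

Run the extended Euclidean algorithm:
241 = 6×40 + 1
40 = 40×1 + 0
gcd(40, 241) = 1, so the inverse exists.
Back-substitute for 1:
1 = 1×241 − 6×40
So 40⁻¹ ≡ −6 ≡ 235 (mod 241).

235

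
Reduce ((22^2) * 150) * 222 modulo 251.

239

(22)^2 ≡ 233 (mod 251)
233 * 150 = 34950 ≡ 61 (mod 251)
61 * 222 = 13542 ≡ 239 (mod 251)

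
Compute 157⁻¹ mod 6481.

5449

Apply the Euclidean algorithm and back-substitute:
6481 = 41·157 + 44
157 = 3·44 + 25
44 = 1·25 + 19
25 = 1·19 + 6
19 = 3·6 + 1
6 = 6·1 + 0
gcd(157, 6481) = 1, so the inverse exists.
Back-substitute for 1:
1 = 1·19 − 3·6
  = −3·25 + 4·19
  = 4·44 − 7·25
  = −7·157 + 25·44
  = 25·6481 − 1032·157
So 157⁻¹ ≡ −1032 ≡ 5449 (mod 6481).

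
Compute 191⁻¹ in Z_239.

234

Run the extended Euclidean algorithm:
239 = 1*191 + 48
191 = 3*48 + 47
48 = 1*47 + 1
47 = 47*1 + 0
gcd(191, 239) = 1, so the inverse exists.
Back-substitute for 1:
1 = 1*48 − 1*47
  = −1*191 + 4*48
  = 4*239 − 5*191
So 191⁻¹ ≡ −5 ≡ 234 (mod 239).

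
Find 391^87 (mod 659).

87 in binary is 1010111, i.e. 87 = 64 + 16 + 4 + 2 + 1.
391^1 ≡ 391 (mod 659)
391^2 ≡ 391^2 = 152881 ≡ 652 (mod 659)
391^4 ≡ 652^2 = 425104 ≡ 49 (mod 659)
391^8 ≡ 49^2 = 2401 ≡ 424 (mod 659)
391^16 ≡ 424^2 = 179776 ≡ 528 (mod 659)
391^32 ≡ 528^2 = 278784 ≡ 27 (mod 659)
391^64 ≡ 27^2 = 729 ≡ 70 (mod 659)
391^87 = 391^64 · 391^16 · 391^4 · 391^2 · 391^1 ≡ 70 · 528 · 49 · 652 · 391 (mod 659).
Accumulate the product:
70 · 528 = 36960 ≡ 56
56 · 49 = 2744 ≡ 108
108 · 652 = 70416 ≡ 562
562 · 391 = 219742 ≡ 295

295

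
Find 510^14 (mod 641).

14 in binary is 1110, i.e. 14 = 8 + 4 + 2.
510^1 ≡ 510 (mod 641)
510^2 ≡ 510^2 = 260100 ≡ 495 (mod 641)
510^4 ≡ 495^2 = 245025 ≡ 163 (mod 641)
510^8 ≡ 163^2 = 26569 ≡ 288 (mod 641)
510^14 = 510^8 · 510^4 · 510^2 ≡ 288 · 163 · 495 (mod 641).
Accumulate the product:
288 · 163 = 46944 ≡ 151
151 · 495 = 74745 ≡ 389

389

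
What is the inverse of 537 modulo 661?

Run the extended Euclidean algorithm:
661 = 1·537 + 124
537 = 4·124 + 41
124 = 3·41 + 1
41 = 41·1 + 0
gcd(537, 661) = 1, so the inverse exists.
Back-substitute for 1:
1 = 1·124 − 3·41
  = −3·537 + 13·124
  = 13·661 − 16·537
So 537⁻¹ ≡ −16 ≡ 645 (mod 661).

645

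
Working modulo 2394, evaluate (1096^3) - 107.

209

(1096)^3 ≡ 316 (mod 2394)
316 - 107 = 209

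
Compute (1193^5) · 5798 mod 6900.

4114

(1193)^5 ≡ 5093 (mod 6900)
5093 · 5798 = 29529214 ≡ 4114 (mod 6900)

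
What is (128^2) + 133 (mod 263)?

211

(128)^2 ≡ 78 (mod 263)
78 + 133 = 211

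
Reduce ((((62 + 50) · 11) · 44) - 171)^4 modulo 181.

62 + 50 = 112
112 · 11 = 1232 ≡ 146 (mod 181)
146 · 44 = 6424 ≡ 89 (mod 181)
89 - 171 = -82 ≡ 99 (mod 181)
(99)^4 ≡ 5 (mod 181)

5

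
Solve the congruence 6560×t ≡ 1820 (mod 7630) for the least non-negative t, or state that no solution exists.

91

gcd(6560, 7630) = 10, and 10 | 1820, so solutions exist.
Divide through by 10: 656×t ≡ 182 mod 763.
656⁻¹ ≡ 164 (mod 763).
t ≡ 164×182 ≡ 91 (mod 763).
The smallest non-negative solution is t = 91.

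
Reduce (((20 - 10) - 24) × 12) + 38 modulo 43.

42

20 - 10 = 10
10 - 24 = -14 ≡ 29 (mod 43)
29 × 12 = 348 ≡ 4 (mod 43)
4 + 38 = 42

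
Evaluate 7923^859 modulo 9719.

859 in binary is 1101011011, i.e. 859 = 512 + 256 + 64 + 16 + 8 + 2 + 1.
7923^1 ≡ 7923 (mod 9719)
7923^2 ≡ 7923^2 = 62773929 ≡ 8627 (mod 9719)
7923^4 ≡ 8627^2 = 74425129 ≡ 6746 (mod 9719)
7923^8 ≡ 6746^2 = 45508516 ≡ 4158 (mod 9719)
7923^16 ≡ 4158^2 = 17288964 ≡ 8582 (mod 9719)
7923^32 ≡ 8582^2 = 73650724 ≡ 142 (mod 9719)
7923^64 ≡ 142^2 = 20164 ≡ 726 (mod 9719)
7923^128 ≡ 726^2 = 527076 ≡ 2250 (mod 9719)
7923^256 ≡ 2250^2 = 5062500 ≡ 8620 (mod 9719)
7923^512 ≡ 8620^2 = 74304400 ≡ 2645 (mod 9719)
7923^859 = 7923^512 · 7923^256 · 7923^64 · 7923^16 · 7923^8 · 7923^2 · 7923^1 ≡ 2645 · 8620 · 726 · 8582 · 4158 · 8627 · 7923 (mod 9719).
Accumulate the product:
2645 · 8620 = 22799900 ≡ 8845
8845 · 726 = 6421470 ≡ 6930
6930 · 8582 = 59473260 ≡ 2699
2699 · 4158 = 11222442 ≡ 6716
6716 · 8627 = 57938932 ≡ 3973
3973 · 7923 = 31478079 ≡ 7957

7957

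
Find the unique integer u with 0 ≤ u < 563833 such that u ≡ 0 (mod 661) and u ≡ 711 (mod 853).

661⁻¹ mod 853: 661·271 ≡ 1 (mod 853), so 661⁻¹ ≡ 271.
u = 0 + 661·((711 − 0)·271 mod 853) = 0 + 661·756 = 499716.

499716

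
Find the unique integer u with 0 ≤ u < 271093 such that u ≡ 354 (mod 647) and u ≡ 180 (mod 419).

206747

647⁻¹ mod 419: 647*68 ≡ 1 (mod 419), so 647⁻¹ ≡ 68.
u = 354 + 647*((180 − 354)*68 mod 419) = 354 + 647*319 = 206747.
Check: 206747 mod 647 = 354, 206747 mod 419 = 180. ✓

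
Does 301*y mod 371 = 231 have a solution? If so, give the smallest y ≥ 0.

2

gcd(301, 371) = 7, and 7 | 231, so solutions exist.
Divide through by 7: 43*y mod 53 = 33.
43⁻¹ ≡ 37 (mod 53).
y ≡ 37*33 ≡ 2 (mod 53).
The smallest non-negative solution is y = 2.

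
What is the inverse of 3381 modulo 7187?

7187 = 2×3381 + 425
3381 = 7×425 + 406
425 = 1×406 + 19
406 = 21×19 + 7
19 = 2×7 + 5
7 = 1×5 + 2
5 = 2×2 + 1
2 = 2×1 + 0
gcd(3381, 7187) = 1, so the inverse exists.
Bézout: 1 = 1424×7187 − 3027×3381.
So 3381⁻¹ ≡ −3027 ≡ 4160 (mod 7187).

4160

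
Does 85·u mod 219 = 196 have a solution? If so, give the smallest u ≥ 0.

gcd(85, 219) = 1, so a unique solution mod 219 exists.
85⁻¹ ≡ 67 (mod 219).
u ≡ 67·196 ≡ 211 (mod 219).

211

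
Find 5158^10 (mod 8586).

10 in binary is 1010, i.e. 10 = 8 + 2.
5158^1 ≡ 5158 (mod 8586)
5158^2 ≡ 5158^2 = 26604964 ≡ 5536 (mod 8586)
5158^4 ≡ 5536^2 = 30647296 ≡ 3862 (mod 8586)
5158^8 ≡ 3862^2 = 14915044 ≡ 1162 (mod 8586)
5158^10 = 5158^8 * 5158^2 ≡ 1162 * 5536 (mod 8586).
1162 * 5536 = 6432832 ≡ 1918 (mod 8586).

1918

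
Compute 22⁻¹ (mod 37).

32

Run the extended Euclidean algorithm:
37 = 1×22 + 15
22 = 1×15 + 7
15 = 2×7 + 1
7 = 7×1 + 0
gcd(22, 37) = 1, so the inverse exists.
Bézout: 1 = 3×37 − 5×22.
So 22⁻¹ ≡ −5 ≡ 32 (mod 37).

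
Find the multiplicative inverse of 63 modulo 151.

Apply the Euclidean algorithm and back-substitute:
151 = 2×63 + 25
63 = 2×25 + 13
25 = 1×13 + 12
13 = 1×12 + 1
12 = 12×1 + 0
gcd(63, 151) = 1, so the inverse exists.
Bézout: 1 = −5×151 + 12×63.
So 63⁻¹ ≡ 12 (mod 151).

12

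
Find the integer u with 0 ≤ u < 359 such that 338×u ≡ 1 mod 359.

Run the extended Euclidean algorithm:
359 = 1×338 + 21
338 = 16×21 + 2
21 = 10×2 + 1
2 = 2×1 + 0
gcd(338, 359) = 1, so the inverse exists.
Bézout: 1 = 161×359 − 171×338.
So 338⁻¹ ≡ −171 ≡ 188 (mod 359).

188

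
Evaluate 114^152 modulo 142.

Using repeated squaring:
152 in binary is 10011000, i.e. 152 = 128 + 16 + 8.
114^1 ≡ 114 (mod 142)
114^2 ≡ 114^2 = 12996 ≡ 74 (mod 142)
114^4 ≡ 74^2 = 5476 ≡ 80 (mod 142)
114^8 ≡ 80^2 = 6400 ≡ 10 (mod 142)
114^16 ≡ 10^2 = 100 (mod 142)
114^32 ≡ 100^2 = 10000 ≡ 60 (mod 142)
114^64 ≡ 60^2 = 3600 ≡ 50 (mod 142)
114^128 ≡ 50^2 = 2500 ≡ 86 (mod 142)
114^152 = 114^128 × 114^16 × 114^8 ≡ 86 × 100 × 10 (mod 142).
Accumulate the product:
86 × 100 = 8600 ≡ 80
80 × 10 = 800 ≡ 90

90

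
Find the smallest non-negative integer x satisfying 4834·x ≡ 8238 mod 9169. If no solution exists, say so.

gcd(4834, 9169) = 1, so a unique solution mod 9169 exists.
4834⁻¹ ≡ 294 (mod 9169).
x ≡ 294·8238 ≡ 1356 (mod 9169).

1356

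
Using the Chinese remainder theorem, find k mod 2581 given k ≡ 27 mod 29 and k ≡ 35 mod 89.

29⁻¹ mod 89: 29·43 ≡ 1 (mod 89), so 29⁻¹ ≡ 43.
k = 27 + 29·((35 − 27)·43 mod 89) = 27 + 29·77 = 2260.
Check: 2260 mod 29 = 27, 2260 mod 89 = 35. ✓

2260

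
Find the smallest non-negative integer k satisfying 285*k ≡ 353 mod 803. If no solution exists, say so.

252

gcd(285, 803) = 1, so a unique solution mod 803 exists.
285⁻¹ ≡ 417 (mod 803).
k ≡ 417*353 ≡ 252 (mod 803).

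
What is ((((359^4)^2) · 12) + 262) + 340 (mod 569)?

(359)^4 ≡ 433 (mod 569)
(433)^2 ≡ 288 (mod 569)
288 · 12 = 3456 ≡ 42 (mod 569)
42 + 262 = 304
304 + 340 = 644 ≡ 75 (mod 569)

75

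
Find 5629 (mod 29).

3

5629 = 194·29 + 3, so 5629 ≡ 3 (mod 29).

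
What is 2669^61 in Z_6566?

4895

By square-and-multiply:
2669^1 ≡ 2669 (mod 6566)
2669^2 ≡ 2669^2 = 7123561 ≡ 6017 (mod 6566)
2669^4 ≡ 6017^2 = 36204289 ≡ 5931 (mod 6566)
2669^8 ≡ 5931^2 = 35176761 ≡ 2699 (mod 6566)
2669^16 ≡ 2699^2 = 7284601 ≡ 2907 (mod 6566)
2669^32 ≡ 2907^2 = 8450649 ≡ 207 (mod 6566)
2669^61 = 2669^32 × 2669^16 × 2669^8 × 2669^4 × 2669^1 ≡ 207 × 2907 × 2699 × 5931 × 2669 (mod 6566).
Accumulate the product:
207 × 2907 = 601749 ≡ 4243
4243 × 2699 = 11451857 ≡ 753
753 × 5931 = 4466043 ≡ 1163
1163 × 2669 = 3104047 ≡ 4895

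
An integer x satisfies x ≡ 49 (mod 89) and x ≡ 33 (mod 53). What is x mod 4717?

2630

89⁻¹ mod 53: 89×28 ≡ 1 (mod 53), so 89⁻¹ ≡ 28.
x = 49 + 89×((33 − 49)×28 mod 53) = 49 + 89×29 = 2630.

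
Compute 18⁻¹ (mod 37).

By the extended Euclidean algorithm:
37 = 2*18 + 1
18 = 18*1 + 0
gcd(18, 37) = 1, so the inverse exists.
Bézout: 1 = 1*37 − 2*18.
So 18⁻¹ ≡ −2 ≡ 35 (mod 37).

35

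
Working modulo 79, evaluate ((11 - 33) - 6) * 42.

9

11 - 33 = -22 ≡ 57 (mod 79)
57 - 6 = 51
51 * 42 = 2142 ≡ 9 (mod 79)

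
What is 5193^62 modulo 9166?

8507

Using repeated squaring:
62 in binary is 111110, i.e. 62 = 32 + 16 + 8 + 4 + 2.
5193^1 ≡ 5193 (mod 9166)
5193^2 ≡ 5193^2 = 26967249 ≡ 877 (mod 9166)
5193^4 ≡ 877^2 = 769129 ≡ 8351 (mod 9166)
5193^8 ≡ 8351^2 = 69739201 ≡ 4273 (mod 9166)
5193^16 ≡ 4273^2 = 18258529 ≡ 9023 (mod 9166)
5193^32 ≡ 9023^2 = 81414529 ≡ 2117 (mod 9166)
5193^62 = 5193^32 * 5193^16 * 5193^8 * 5193^4 * 5193^2 ≡ 2117 * 9023 * 4273 * 8351 * 877 (mod 9166).
Accumulate the product:
2117 * 9023 = 19101691 ≡ 8913
8913 * 4273 = 38085249 ≡ 519
519 * 8351 = 4334169 ≡ 7817
7817 * 877 = 6855509 ≡ 8507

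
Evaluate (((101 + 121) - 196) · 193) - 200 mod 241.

239

101 + 121 = 222
222 - 196 = 26
26 · 193 = 5018 ≡ 198 (mod 241)
198 - 200 = -2 ≡ 239 (mod 241)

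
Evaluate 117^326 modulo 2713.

303

326 in binary is 101000110, i.e. 326 = 256 + 64 + 4 + 2.
117^1 ≡ 117 (mod 2713)
117^2 ≡ 117^2 = 13689 ≡ 124 (mod 2713)
117^4 ≡ 124^2 = 15376 ≡ 1811 (mod 2713)
117^8 ≡ 1811^2 = 3279721 ≡ 2417 (mod 2713)
117^16 ≡ 2417^2 = 5841889 ≡ 800 (mod 2713)
117^32 ≡ 800^2 = 640000 ≡ 2445 (mod 2713)
117^64 ≡ 2445^2 = 5978025 ≡ 1286 (mod 2713)
117^128 ≡ 1286^2 = 1653796 ≡ 1579 (mod 2713)
117^256 ≡ 1579^2 = 2493241 ≡ 2707 (mod 2713)
117^326 = 117^256 · 117^64 · 117^4 · 117^2 ≡ 2707 · 1286 · 1811 · 124 (mod 2713).
Accumulate the product:
2707 · 1286 = 3481202 ≡ 423
423 · 1811 = 766053 ≡ 987
987 · 124 = 122388 ≡ 303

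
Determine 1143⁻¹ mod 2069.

2069 = 1×1143 + 926
1143 = 1×926 + 217
926 = 4×217 + 58
217 = 3×58 + 43
58 = 1×43 + 15
43 = 2×15 + 13
15 = 1×13 + 2
13 = 6×2 + 1
2 = 2×1 + 0
gcd(1143, 2069) = 1, so the inverse exists.
Bézout: 1 = −532×2069 + 963×1143.
So 1143⁻¹ ≡ 963 (mod 2069).

963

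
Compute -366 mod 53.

5

-366 = -7×53 + 5, so -366 ≡ 5 (mod 53).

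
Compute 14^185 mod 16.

0

By square-and-multiply:
185 in binary is 10111001, i.e. 185 = 128 + 32 + 16 + 8 + 1.
14^1 ≡ 14 (mod 16)
14^2 ≡ 14^2 = 196 ≡ 4 (mod 16)
14^4 ≡ 4^2 = 16 ≡ 0 (mod 16)
14^8 ≡ 0^2 = 0 (mod 16)
14^16 ≡ 0^2 = 0 (mod 16)
14^32 ≡ 0^2 = 0 (mod 16)
14^64 ≡ 0^2 = 0 (mod 16)
14^128 ≡ 0^2 = 0 (mod 16)
14^185 = 14^128 · 14^32 · 14^16 · 14^8 · 14^1 ≡ 0 · 0 · 0 · 0 · 14 (mod 16).
Accumulate the product:
0 · 0 = 0
0 · 0 = 0
0 · 0 = 0
0 · 14 = 0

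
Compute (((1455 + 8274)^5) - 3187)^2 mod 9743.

1455 + 8274 = 9729
(9729)^5 ≡ 7784 (mod 9743)
7784 - 3187 = 4597
(4597)^2 ≡ 9585 (mod 9743)

9585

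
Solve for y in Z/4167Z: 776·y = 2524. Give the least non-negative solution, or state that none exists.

gcd(776, 4167) = 1, so a unique solution mod 4167 exists.
776⁻¹ ≡ 392 (mod 4167).
y ≡ 392·2524 ≡ 1829 (mod 4167).

1829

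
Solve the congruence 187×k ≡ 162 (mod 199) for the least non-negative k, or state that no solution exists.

gcd(187, 199) = 1, so a unique solution mod 199 exists.
187⁻¹ ≡ 116 (mod 199).
k ≡ 116×162 ≡ 86 (mod 199).

86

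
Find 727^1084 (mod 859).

608

Using repeated squaring:
1084 in binary is 10000111100, i.e. 1084 = 1024 + 32 + 16 + 8 + 4.
727^1 ≡ 727 (mod 859)
727^2 ≡ 727^2 = 528529 ≡ 244 (mod 859)
727^4 ≡ 244^2 = 59536 ≡ 265 (mod 859)
727^8 ≡ 265^2 = 70225 ≡ 646 (mod 859)
727^16 ≡ 646^2 = 417316 ≡ 701 (mod 859)
727^32 ≡ 701^2 = 491401 ≡ 53 (mod 859)
727^64 ≡ 53^2 = 2809 ≡ 232 (mod 859)
727^128 ≡ 232^2 = 53824 ≡ 566 (mod 859)
727^256 ≡ 566^2 = 320356 ≡ 808 (mod 859)
727^512 ≡ 808^2 = 652864 ≡ 24 (mod 859)
727^1024 ≡ 24^2 = 576 (mod 859)
727^1084 = 727^1024 · 727^32 · 727^16 · 727^8 · 727^4 ≡ 576 · 53 · 701 · 646 · 265 (mod 859).
Accumulate the product:
576 · 53 = 30528 ≡ 463
463 · 701 = 324563 ≡ 720
720 · 646 = 465120 ≡ 401
401 · 265 = 106265 ≡ 608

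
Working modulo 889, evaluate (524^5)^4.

(524)^5 ≡ 699 (mod 889)
(699)^4 ≡ 8 (mod 889)

8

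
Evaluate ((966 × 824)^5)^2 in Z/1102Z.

966 × 824 = 795984 ≡ 340 (mod 1102)
(340)^5 ≡ 234 (mod 1102)
(234)^2 ≡ 758 (mod 1102)

758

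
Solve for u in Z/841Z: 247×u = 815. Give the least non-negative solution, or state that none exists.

354

gcd(247, 841) = 1, so a unique solution mod 841 exists.
247⁻¹ ≡ 698 (mod 841).
u ≡ 698×815 ≡ 354 (mod 841).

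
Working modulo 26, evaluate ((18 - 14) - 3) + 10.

18 - 14 = 4
4 - 3 = 1
1 + 10 = 11

11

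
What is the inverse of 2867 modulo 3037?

Apply the Euclidean algorithm and back-substitute:
3037 = 1·2867 + 170
2867 = 16·170 + 147
170 = 1·147 + 23
147 = 6·23 + 9
23 = 2·9 + 5
9 = 1·5 + 4
5 = 1·4 + 1
4 = 4·1 + 0
gcd(2867, 3037) = 1, so the inverse exists.
Back-substitute for 1:
1 = 1·5 − 1·4
  = −1·9 + 2·5
  = 2·23 − 5·9
  = −5·147 + 32·23
  = 32·170 − 37·147
  = −37·2867 + 624·170
  = 624·3037 − 661·2867
So 2867⁻¹ ≡ −661 ≡ 2376 (mod 3037).

2376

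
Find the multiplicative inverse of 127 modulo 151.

151 = 1*127 + 24
127 = 5*24 + 7
24 = 3*7 + 3
7 = 2*3 + 1
3 = 3*1 + 0
gcd(127, 151) = 1, so the inverse exists.
Back-substitute for 1:
1 = 1*7 − 2*3
  = −2*24 + 7*7
  = 7*127 − 37*24
  = −37*151 + 44*127
So 127⁻¹ ≡ 44 (mod 151).

44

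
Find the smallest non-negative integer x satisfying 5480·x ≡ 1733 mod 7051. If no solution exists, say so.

gcd(5480, 7051) = 1, so a unique solution mod 7051 exists.
5480⁻¹ ≡ 2096 (mod 7051).
x ≡ 2096·1733 ≡ 1103 (mod 7051).

1103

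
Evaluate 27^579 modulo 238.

167

579 in binary is 1001000011, i.e. 579 = 512 + 64 + 2 + 1.
27^1 ≡ 27 (mod 238)
27^2 ≡ 27^2 = 729 ≡ 15 (mod 238)
27^4 ≡ 15^2 = 225 (mod 238)
27^8 ≡ 225^2 = 50625 ≡ 169 (mod 238)
27^16 ≡ 169^2 = 28561 ≡ 1 (mod 238)
27^32 ≡ 1^2 = 1 (mod 238)
27^64 ≡ 1^2 = 1 (mod 238)
27^128 ≡ 1^2 = 1 (mod 238)
27^256 ≡ 1^2 = 1 (mod 238)
27^512 ≡ 1^2 = 1 (mod 238)
27^579 = 27^512 · 27^64 · 27^2 · 27^1 ≡ 1 · 1 · 15 · 27 (mod 238).
Accumulate the product:
1 · 1 = 1
1 · 15 = 15
15 · 27 = 405 ≡ 167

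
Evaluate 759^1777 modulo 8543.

Compute successive squares:
1777 in binary is 11011110001, i.e. 1777 = 1024 + 512 + 128 + 64 + 32 + 16 + 1.
759^1 ≡ 759 (mod 8543)
759^2 ≡ 759^2 = 576081 ≡ 3700 (mod 8543)
759^4 ≡ 3700^2 = 13690000 ≡ 4114 (mod 8543)
759^8 ≡ 4114^2 = 16924996 ≡ 1313 (mod 8543)
759^16 ≡ 1313^2 = 1723969 ≡ 6826 (mod 8543)
759^32 ≡ 6826^2 = 46594276 ≡ 754 (mod 8543)
759^64 ≡ 754^2 = 568516 ≡ 4678 (mod 8543)
759^128 ≡ 4678^2 = 21883684 ≡ 5061 (mod 8543)
759^256 ≡ 5061^2 = 25613721 ≡ 1807 (mod 8543)
759^512 ≡ 1807^2 = 3265249 ≡ 1823 (mod 8543)
759^1024 ≡ 1823^2 = 3323329 ≡ 102 (mod 8543)
759^1777 = 759^1024 · 759^512 · 759^128 · 759^64 · 759^32 · 759^16 · 759^1 ≡ 102 · 1823 · 5061 · 4678 · 754 · 6826 · 759 (mod 8543).
Accumulate the product:
102 · 1823 = 185946 ≡ 6543
6543 · 5061 = 33114123 ≡ 1455
1455 · 4678 = 6806490 ≡ 6262
6262 · 754 = 4721548 ≡ 5812
5812 · 6826 = 39672712 ≡ 7563
7563 · 759 = 5740317 ≡ 7964

7964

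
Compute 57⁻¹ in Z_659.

Apply the Euclidean algorithm and back-substitute:
659 = 11*57 + 32
57 = 1*32 + 25
32 = 1*25 + 7
25 = 3*7 + 4
7 = 1*4 + 3
4 = 1*3 + 1
3 = 3*1 + 0
gcd(57, 659) = 1, so the inverse exists.
Back-substitute for 1:
1 = 1*4 − 1*3
  = −1*7 + 2*4
  = 2*25 − 7*7
  = −7*32 + 9*25
  = 9*57 − 16*32
  = −16*659 + 185*57
So 57⁻¹ ≡ 185 (mod 659).

185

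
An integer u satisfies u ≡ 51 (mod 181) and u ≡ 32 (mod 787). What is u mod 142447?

181⁻¹ mod 787: 181*687 ≡ 1 (mod 787), so 181⁻¹ ≡ 687.
u = 51 + 181*((32 − 51)*687 mod 787) = 51 + 181*326 = 59057.
Check: 59057 mod 181 = 51, 59057 mod 787 = 32. ✓

59057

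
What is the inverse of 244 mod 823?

624

823 = 3·244 + 91
244 = 2·91 + 62
91 = 1·62 + 29
62 = 2·29 + 4
29 = 7·4 + 1
4 = 4·1 + 0
gcd(244, 823) = 1, so the inverse exists.
Back-substitute for 1:
1 = 1·29 − 7·4
  = −7·62 + 15·29
  = 15·91 − 22·62
  = −22·244 + 59·91
  = 59·823 − 199·244
So 244⁻¹ ≡ −199 ≡ 624 (mod 823).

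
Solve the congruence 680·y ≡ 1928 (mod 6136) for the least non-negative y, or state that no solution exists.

gcd(680, 6136) = 8, and 8 | 1928, so solutions exist.
Divide through by 8: 85·y ≡ 241 mod 767.
85⁻¹ ≡ 379 (mod 767).
y ≡ 379·241 ≡ 66 (mod 767).
The smallest non-negative solution is y = 66.

66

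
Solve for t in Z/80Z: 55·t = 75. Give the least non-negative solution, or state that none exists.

13

gcd(55, 80) = 5, and 5 | 75, so solutions exist.
Divide through by 5: 11·t ≡ 15 mod 16.
11⁻¹ ≡ 3 (mod 16).
t ≡ 3·15 ≡ 13 (mod 16).
The smallest non-negative solution is t = 13.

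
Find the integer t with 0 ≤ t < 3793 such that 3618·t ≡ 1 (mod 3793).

3793 = 1·3618 + 175
3618 = 20·175 + 118
175 = 1·118 + 57
118 = 2·57 + 4
57 = 14·4 + 1
4 = 4·1 + 0
gcd(3618, 3793) = 1, so the inverse exists.
Bézout: 1 = 889·3793 − 932·3618.
So 3618⁻¹ ≡ −932 ≡ 2861 (mod 3793).

2861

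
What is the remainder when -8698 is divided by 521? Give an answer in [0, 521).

-8698 = -17·521 + 159, so -8698 ≡ 159 (mod 521).

159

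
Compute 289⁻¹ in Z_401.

401 = 1·289 + 112
289 = 2·112 + 65
112 = 1·65 + 47
65 = 1·47 + 18
47 = 2·18 + 11
18 = 1·11 + 7
11 = 1·7 + 4
7 = 1·4 + 3
4 = 1·3 + 1
3 = 3·1 + 0
gcd(289, 401) = 1, so the inverse exists.
Back-substitute for 1:
1 = 1·4 − 1·3
  = −1·7 + 2·4
  = 2·11 − 3·7
  = −3·18 + 5·11
  = 5·47 − 13·18
  = −13·65 + 18·47
  = 18·112 − 31·65
  = −31·289 + 80·112
  = 80·401 − 111·289
So 289⁻¹ ≡ −111 ≡ 290 (mod 401).

290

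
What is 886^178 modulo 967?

886^1 ≡ 886 (mod 967)
886^2 ≡ 886^2 = 784996 ≡ 759 (mod 967)
886^4 ≡ 759^2 = 576081 ≡ 716 (mod 967)
886^8 ≡ 716^2 = 512656 ≡ 146 (mod 967)
886^16 ≡ 146^2 = 21316 ≡ 42 (mod 967)
886^32 ≡ 42^2 = 1764 ≡ 797 (mod 967)
886^64 ≡ 797^2 = 635209 ≡ 857 (mod 967)
886^128 ≡ 857^2 = 734449 ≡ 496 (mod 967)
886^178 = 886^128 · 886^32 · 886^16 · 886^2 ≡ 496 · 797 · 42 · 759 (mod 967).
Accumulate the product:
496 · 797 = 395312 ≡ 776
776 · 42 = 32592 ≡ 681
681 · 759 = 516879 ≡ 501

501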